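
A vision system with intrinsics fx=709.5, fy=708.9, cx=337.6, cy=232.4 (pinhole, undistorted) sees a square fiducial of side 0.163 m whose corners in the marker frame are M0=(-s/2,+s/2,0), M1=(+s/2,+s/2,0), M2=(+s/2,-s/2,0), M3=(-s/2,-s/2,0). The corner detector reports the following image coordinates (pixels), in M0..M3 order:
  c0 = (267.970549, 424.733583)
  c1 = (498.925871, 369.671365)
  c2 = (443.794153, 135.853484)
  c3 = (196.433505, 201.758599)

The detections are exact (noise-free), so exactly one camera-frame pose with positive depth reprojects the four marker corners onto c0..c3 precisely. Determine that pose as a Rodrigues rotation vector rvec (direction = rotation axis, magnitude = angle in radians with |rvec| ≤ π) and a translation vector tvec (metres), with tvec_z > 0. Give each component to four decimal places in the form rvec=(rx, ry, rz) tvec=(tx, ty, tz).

rvec=(0.2289, 0.0501, -0.2608) tvec=(0.0091, 0.0365, 0.4681)

Intrinsics K: fx=709.5, fy=708.9, cx=337.6, cy=232.4
Marker side s = 0.163 m; corners in marker frame (Z=0):
  M0 = (-0.0815, +0.0815, 0)
  M1 = (+0.0815, +0.0815, 0)
  M2 = (+0.0815, -0.0815, 0)
  M3 = (-0.0815, -0.0815, 0)
Detected image corners:
  c0 = (267.970549, 424.733583) px
  c1 = (498.925871, 369.671365) px
  c2 = (443.794153, 135.853484) px
  c3 = (196.433505, 201.758599) px
Planar DLT: solve 8×8 A·h = b for H (H[2,2]=1):
  H  [+1406.21110 +552.93849 +351.34448]
  H  [-417.35530 +1532.44052 +287.74930]
  H  [-0.16802 +0.46533 +1.00000]
B = K⁻¹H; ‖b₁‖=2.136481, ‖b₂‖=2.136481; λ = 2/(‖b₁‖+‖b₂‖) = 0.468059, sign → tz>0 ⇒ λ=+0.468059
r₁ = λ·B[:,0] = (+0.96510,-0.24978,-0.07864); r₂ = λ·B[:,1] = (+0.26114,+0.94041,+0.21780)
r₃ = r₁×r₂ = (+0.01956,-0.23074,+0.97282); SVD([r₁ r₂ r₃]) → R = UVᵀ:
  R  [+0.96510 +0.26114 +0.01956]
  R  [-0.24978 +0.94041 -0.23074]
  R  [-0.07864 +0.21780 +0.97282]
t = (+0.00907, +0.03655, +0.46806) m
tr R = 2.878331; θ = arccos((tr R − 1)/2) = 0.350604 rad = 20.088°
axis k = ((R−Rᵀ)₃₂, (R−Rᵀ)₁₃, (R−Rᵀ)₂₁) / (2 sinθ) = (+0.652967, +0.142955, -0.743773)
rvec = θ·k = (+0.228933, +0.050120, -0.260770)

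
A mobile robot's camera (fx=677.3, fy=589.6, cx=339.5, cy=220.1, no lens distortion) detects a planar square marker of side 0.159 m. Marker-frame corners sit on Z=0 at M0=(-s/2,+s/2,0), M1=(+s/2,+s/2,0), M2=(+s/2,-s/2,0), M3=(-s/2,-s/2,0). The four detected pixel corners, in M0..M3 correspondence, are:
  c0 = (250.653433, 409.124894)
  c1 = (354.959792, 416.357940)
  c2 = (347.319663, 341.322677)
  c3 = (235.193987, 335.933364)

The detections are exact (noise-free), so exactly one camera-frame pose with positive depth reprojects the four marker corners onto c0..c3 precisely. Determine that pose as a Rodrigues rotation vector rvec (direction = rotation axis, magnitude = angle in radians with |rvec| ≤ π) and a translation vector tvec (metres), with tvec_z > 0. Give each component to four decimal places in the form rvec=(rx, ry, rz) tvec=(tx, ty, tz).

Intrinsics K: fx=677.3, fy=589.6, cx=339.5, cy=220.1
Marker side s = 0.159 m; corners in marker frame (Z=0):
  M0 = (-0.0795, +0.0795, 0)
  M1 = (+0.0795, +0.0795, 0)
  M2 = (+0.0795, -0.0795, 0)
  M3 = (-0.0795, -0.0795, 0)
Detected image corners:
  c0 = (250.653433, 409.124894) px
  c1 = (354.959792, 416.357940) px
  c2 = (347.319663, 341.322677) px
  c3 = (235.193987, 335.933364) px
Planar DLT: solve 8×8 A·h = b for H (H[2,2]=1):
  H  [+621.17440 +214.25304 +296.40281]
  H  [-34.07854 +644.65574 +377.03603]
  H  [-0.19695 +0.47546 +1.00000]
B = K⁻¹H; ‖b₁‖=1.034890, ‖b₂‖=1.034890; λ = 2/(‖b₁‖+‖b₂‖) = 0.966286, sign → tz>0 ⇒ λ=+0.966286
r₁ = λ·B[:,0] = (+0.98161,+0.01519,-0.19031); r₂ = λ·B[:,1] = (+0.07538,+0.88501,+0.45943)
r₃ = r₁×r₂ = (+0.17540,-0.46533,+0.86758); SVD([r₁ r₂ r₃]) → R = UVᵀ:
  R  [+0.98161 +0.07538 +0.17540]
  R  [+0.01519 +0.88501 -0.46533]
  R  [-0.19031 +0.45943 +0.86758]
t = (-0.06149, +0.25720, +0.96629) m
tr R = 2.734199; θ = arccos((tr R − 1)/2) = 0.521447 rad = 29.877°
axis k = ((R−Rᵀ)₃₂, (R−Rᵀ)₁₃, (R−Rᵀ)₂₁) / (2 sinθ) = (+0.928225, +0.367083, -0.060409)
rvec = θ·k = (+0.484020, +0.191414, -0.031500)

rvec=(0.4840, 0.1914, -0.0315) tvec=(-0.0615, 0.2572, 0.9663)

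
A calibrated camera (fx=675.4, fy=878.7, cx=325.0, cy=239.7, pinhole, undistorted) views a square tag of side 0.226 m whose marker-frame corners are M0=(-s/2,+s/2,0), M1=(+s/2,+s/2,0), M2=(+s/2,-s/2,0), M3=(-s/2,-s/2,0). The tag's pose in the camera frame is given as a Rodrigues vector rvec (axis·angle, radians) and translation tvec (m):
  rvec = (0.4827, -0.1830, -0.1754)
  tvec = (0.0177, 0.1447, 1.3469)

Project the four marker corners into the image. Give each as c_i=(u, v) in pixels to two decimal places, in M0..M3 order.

c0=(287.09, 408.96) c1=(392.34, 375.92) c2=(383.43, 254.82) c3=(269.13, 287.79)

Intrinsics K: fx=675.4, fy=878.7, cx=325.0, cy=239.7
Marker side s = 0.226 m; corners in marker frame (Z=0):
  M0 = (-0.1130, +0.1130, 0)
  M1 = (+0.1130, +0.1130, 0)
  M2 = (+0.1130, -0.1130, 0)
  M3 = (-0.1130, -0.1130, 0)
rvec = (0.4827, -0.1830, -0.1754), |rvec| = θ = 0.54521 rad = 31.238°
Rodrigues: sinθ=0.51860, 1−cosθ=0.14498; R = I + sinθ·[k]× + (1−cosθ)·[k]×²:
    [+0.96866 +0.12375 -0.21536]
    [-0.20992 +0.87135 -0.44348]
    [+0.13277 +0.47479 +0.87002]
t = (0.0177, 0.1447, 1.3469) m
M0: Pc = R·M0+t = (-0.07777, +0.26688, +1.38555); u = 675.4·(-0.07777)/1.38555 + 325.0 = 287.0881, v = 878.7·(+0.26688)/1.38555 + 239.7 = 408.9550
M1: Pc = R·M1+t = (+0.14114, +0.21944, +1.41556); u = 675.4·(+0.14114)/1.41556 + 325.0 = 392.3432, v = 878.7·(+0.21944)/1.41556 + 239.7 = 375.9175
M2: Pc = R·M2+t = (+0.11317, +0.02252, +1.30825); u = 675.4·(+0.11317)/1.30825 + 325.0 = 383.4276, v = 878.7·(+0.02252)/1.30825 + 239.7 = 254.8231
M3: Pc = R·M3+t = (-0.10574, +0.06996, +1.27824); u = 675.4·(-0.10574)/1.27824 + 325.0 = 269.1274, v = 878.7·(+0.06996)/1.27824 + 239.7 = 287.7913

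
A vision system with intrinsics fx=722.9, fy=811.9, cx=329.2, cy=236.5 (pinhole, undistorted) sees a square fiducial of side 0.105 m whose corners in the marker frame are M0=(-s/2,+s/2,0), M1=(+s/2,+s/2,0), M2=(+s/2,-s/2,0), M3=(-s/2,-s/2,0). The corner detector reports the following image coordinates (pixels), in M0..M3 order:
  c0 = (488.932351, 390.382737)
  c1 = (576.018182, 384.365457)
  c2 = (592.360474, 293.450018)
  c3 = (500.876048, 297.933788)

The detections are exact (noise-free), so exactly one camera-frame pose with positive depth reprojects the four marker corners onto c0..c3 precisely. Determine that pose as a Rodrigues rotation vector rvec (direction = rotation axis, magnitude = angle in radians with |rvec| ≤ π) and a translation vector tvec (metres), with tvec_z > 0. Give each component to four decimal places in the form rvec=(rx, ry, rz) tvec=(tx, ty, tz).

rvec=(0.4143, -0.1556, 0.0016) tvec=(0.2340, 0.1051, 0.8032)

Intrinsics K: fx=722.9, fy=811.9, cx=329.2, cy=236.5
Marker side s = 0.105 m; corners in marker frame (Z=0):
  M0 = (-0.0525, +0.0525, 0)
  M1 = (+0.0525, +0.0525, 0)
  M2 = (+0.0525, -0.0525, 0)
  M3 = (-0.0525, -0.0525, 0)
Detected image corners:
  c0 = (488.932351, 390.382737) px
  c1 = (576.018182, 384.365457) px
  c2 = (592.360474, 293.450018) px
  c3 = (500.876048, 297.933788) px
Planar DLT: solve 8×8 A·h = b for H (H[2,2]=1):
  H  [+951.15203 +134.30296 +539.80185]
  H  [+13.96846 +1043.49828 +342.70790]
  H  [+0.18787 +0.49895 +1.00000]
B = K⁻¹H; ‖b₁‖=1.245019, ‖b₂‖=1.245019; λ = 2/(‖b₁‖+‖b₂‖) = 0.803201, sign → tz>0 ⇒ λ=+0.803201
r₁ = λ·B[:,0] = (+0.98809,-0.03014,+0.15090); r₂ = λ·B[:,1] = (-0.03328,+0.91558,+0.40075)
r₃ = r₁×r₂ = (-0.15024,-0.40100,+0.90367); SVD([r₁ r₂ r₃]) → R = UVᵀ:
  R  [+0.98809 -0.03328 -0.15024]
  R  [-0.03014 +0.91558 -0.40100]
  R  [+0.15090 +0.40075 +0.90367]
t = (+0.23400, +0.10507, +0.80320) m
tr R = 2.807344; θ = arccos((tr R − 1)/2) = 0.442528 rad = 25.355°
axis k = ((R−Rᵀ)₃₂, (R−Rᵀ)₁₃, (R−Rᵀ)₂₁) / (2 sinθ) = (+0.936139, -0.351612, +0.003666)
rvec = θ·k = (+0.414267, -0.155598, +0.001622)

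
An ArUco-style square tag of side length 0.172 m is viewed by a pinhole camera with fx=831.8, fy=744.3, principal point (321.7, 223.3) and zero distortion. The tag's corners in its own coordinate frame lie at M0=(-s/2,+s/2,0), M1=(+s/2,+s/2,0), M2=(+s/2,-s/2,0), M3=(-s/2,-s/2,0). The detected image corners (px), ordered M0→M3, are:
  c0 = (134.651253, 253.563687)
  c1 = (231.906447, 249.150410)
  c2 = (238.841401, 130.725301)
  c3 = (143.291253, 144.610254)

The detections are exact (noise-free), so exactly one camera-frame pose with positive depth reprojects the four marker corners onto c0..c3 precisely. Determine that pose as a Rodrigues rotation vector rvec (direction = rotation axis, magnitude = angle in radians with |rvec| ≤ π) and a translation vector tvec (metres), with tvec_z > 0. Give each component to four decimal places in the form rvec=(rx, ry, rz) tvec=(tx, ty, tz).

rvec=(-0.1645, 0.5849, -0.0125) tvec=(-0.1816, -0.0435, 1.1063)

Intrinsics K: fx=831.8, fy=744.3, cx=321.7, cy=223.3
Marker side s = 0.172 m; corners in marker frame (Z=0):
  M0 = (-0.0860, +0.0860, 0)
  M1 = (+0.0860, +0.0860, 0)
  M2 = (+0.0860, -0.0860, 0)
  M3 = (-0.0860, -0.0860, 0)
Detected image corners:
  c0 = (134.651253, 253.563687) px
  c1 = (231.906447, 249.150410) px
  c2 = (238.841401, 130.725301) px
  c3 = (143.291253, 144.610254) px
Planar DLT: solve 8×8 A·h = b for H (H[2,2]=1):
  H  [+467.60635 -72.23183 +185.16490]
  H  [-149.98386 +632.01676 +194.00897]
  H  [-0.49587 -0.14289 +1.00000]
B = K⁻¹H; ‖b₁‖=0.903934, ‖b₂‖=0.903934; λ = 2/(‖b₁‖+‖b₂‖) = 1.106276, sign → tz>0 ⇒ λ=+1.106276
r₁ = λ·B[:,0] = (+0.83407,-0.05835,-0.54857); r₂ = λ·B[:,1] = (-0.03493,+0.98681,-0.15807)
r₃ = r₁×r₂ = (+0.55056,+0.15101,+0.82103); SVD([r₁ r₂ r₃]) → R = UVᵀ:
  R  [+0.83407 -0.03493 +0.55056]
  R  [-0.05835 +0.98681 +0.15101]
  R  [-0.54857 -0.15807 +0.82103]
t = (-0.18159, -0.04354, +1.10628) m
tr R = 2.641903; θ = arccos((tr R − 1)/2) = 0.607721 rad = 34.820°
axis k = ((R−Rᵀ)₃₂, (R−Rᵀ)₁₃, (R−Rᵀ)₂₁) / (2 sinθ) = (-0.270646, +0.962460, -0.020504)
rvec = θ·k = (-0.164478, +0.584908, -0.012461)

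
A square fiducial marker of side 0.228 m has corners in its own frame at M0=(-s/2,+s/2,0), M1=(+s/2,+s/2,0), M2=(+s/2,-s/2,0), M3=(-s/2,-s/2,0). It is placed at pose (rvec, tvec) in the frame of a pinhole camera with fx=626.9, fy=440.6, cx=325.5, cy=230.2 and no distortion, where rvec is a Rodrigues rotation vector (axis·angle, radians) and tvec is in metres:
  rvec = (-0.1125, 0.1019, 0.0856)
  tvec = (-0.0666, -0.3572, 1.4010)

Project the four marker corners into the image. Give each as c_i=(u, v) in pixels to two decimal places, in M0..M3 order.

Intrinsics K: fx=626.9, fy=440.6, cx=325.5, cy=230.2
Marker side s = 0.228 m; corners in marker frame (Z=0):
  M0 = (-0.1140, +0.1140, 0)
  M1 = (+0.1140, +0.1140, 0)
  M2 = (+0.1140, -0.1140, 0)
  M3 = (-0.1140, -0.1140, 0)
rvec = (-0.1125, 0.1019, 0.0856), |rvec| = θ = 0.17426 rad = 9.984°
Rodrigues: sinθ=0.17338, 1−cosθ=0.01515; R = I + sinθ·[k]× + (1−cosθ)·[k]×²:
    [+0.99117 -0.09088 +0.09658]
    [+0.07945 +0.99003 +0.11628]
    [-0.10619 -0.10758 +0.98851]
t = (-0.0666, -0.3572, 1.4010) m
M0: Pc = R·M0+t = (-0.18995, -0.25339, +1.40084); u = 626.9·(-0.18995)/1.40084 + 325.5 = 240.4924, v = 440.6·(-0.25339)/1.40084 + 230.2 = 150.5013
M1: Pc = R·M1+t = (+0.03603, -0.23528, +1.37663); u = 626.9·(+0.03603)/1.37663 + 325.5 = 341.9086, v = 440.6·(-0.23528)/1.37663 + 230.2 = 154.8974
M2: Pc = R·M2+t = (+0.05675, -0.46101, +1.40116); u = 626.9·(+0.05675)/1.40116 + 325.5 = 350.8926, v = 440.6·(-0.46101)/1.40116 + 230.2 = 85.2347
M3: Pc = R·M3+t = (-0.16923, -0.47912, +1.42537); u = 626.9·(-0.16923)/1.42537 + 325.5 = 251.0690, v = 440.6·(-0.47912)/1.42537 + 230.2 = 82.0975

c0=(240.49, 150.50) c1=(341.91, 154.90) c2=(350.89, 85.23) c3=(251.07, 82.10)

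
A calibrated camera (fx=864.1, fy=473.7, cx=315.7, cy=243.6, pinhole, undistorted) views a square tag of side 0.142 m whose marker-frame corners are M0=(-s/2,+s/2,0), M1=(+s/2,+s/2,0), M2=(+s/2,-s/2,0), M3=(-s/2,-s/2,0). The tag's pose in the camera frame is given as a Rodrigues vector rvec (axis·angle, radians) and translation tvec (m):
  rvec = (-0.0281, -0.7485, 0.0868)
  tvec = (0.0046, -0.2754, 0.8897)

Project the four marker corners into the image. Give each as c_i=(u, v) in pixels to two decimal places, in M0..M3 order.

c0=(261.98, 124.27) c1=(363.35, 142.97) c2=(371.90, 72.70) c3=(272.47, 46.16)

Intrinsics K: fx=864.1, fy=473.7, cx=315.7, cy=243.6
Marker side s = 0.142 m; corners in marker frame (Z=0):
  M0 = (-0.0710, +0.0710, 0)
  M1 = (+0.0710, +0.0710, 0)
  M2 = (+0.0710, -0.0710, 0)
  M3 = (-0.0710, -0.0710, 0)
rvec = (-0.0281, -0.7485, 0.0868), |rvec| = θ = 0.75404 rad = 43.203°
Rodrigues: sinθ=0.68459, 1−cosθ=0.27107; R = I + sinθ·[k]× + (1−cosθ)·[k]×²:
    [+0.72931 -0.06878 -0.68072]
    [+0.08883 +0.99603 -0.00546]
    [+0.67840 -0.05649 +0.73252]
t = (0.0046, -0.2754, 0.8897) m
M0: Pc = R·M0+t = (-0.05206, -0.21099, +0.83752); u = 864.1·(-0.05206)/0.83752 + 315.7 = 261.9840, v = 473.7·(-0.21099)/0.83752 + 243.6 = 124.2655
M1: Pc = R·M1+t = (+0.05150, -0.19837, +0.93386); u = 864.1·(+0.05150)/0.93386 + 315.7 = 363.3508, v = 473.7·(-0.19837)/0.93386 + 243.6 = 142.9741
M2: Pc = R·M2+t = (+0.06126, -0.33981, +0.94188); u = 864.1·(+0.06126)/0.94188 + 315.7 = 371.9050, v = 473.7·(-0.33981)/0.94188 + 243.6 = 72.6981
M3: Pc = R·M3+t = (-0.04230, -0.35243, +0.84554); u = 864.1·(-0.04230)/0.84554 + 315.7 = 272.4743, v = 473.7·(-0.35243)/0.84554 + 243.6 = 46.1605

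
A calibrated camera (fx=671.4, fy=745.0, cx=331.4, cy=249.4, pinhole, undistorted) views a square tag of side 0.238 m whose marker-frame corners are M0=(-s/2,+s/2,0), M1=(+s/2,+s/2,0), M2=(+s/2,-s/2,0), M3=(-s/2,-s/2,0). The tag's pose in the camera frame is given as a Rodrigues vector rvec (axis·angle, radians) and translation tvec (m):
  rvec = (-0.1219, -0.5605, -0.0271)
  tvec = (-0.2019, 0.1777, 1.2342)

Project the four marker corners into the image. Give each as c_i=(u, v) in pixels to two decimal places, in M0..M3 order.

Intrinsics K: fx=671.4, fy=745.0, cx=331.4, cy=249.4
Marker side s = 0.238 m; corners in marker frame (Z=0):
  M0 = (-0.1190, +0.1190, 0)
  M1 = (+0.1190, +0.1190, 0)
  M2 = (+0.1190, -0.1190, 0)
  M3 = (-0.1190, -0.1190, 0)
rvec = (-0.1219, -0.5605, -0.0271), |rvec| = θ = 0.57424 rad = 32.902°
Rodrigues: sinθ=0.54320, 1−cosθ=0.16040; R = I + sinθ·[k]× + (1−cosθ)·[k]×²:
    [+0.84683 +0.05887 -0.52859]
    [+0.00760 +0.99241 +0.12270]
    [+0.53181 -0.10792 +0.83996]
t = (-0.2019, 0.1777, 1.2342) m
M0: Pc = R·M0+t = (-0.29567, +0.29489, +1.15807); u = 671.4·(-0.29567)/1.15807 + 331.4 = 159.9848, v = 745.0·(+0.29489)/1.15807 + 249.4 = 439.1078
M1: Pc = R·M1+t = (-0.09412, +0.29670, +1.28464); u = 671.4·(-0.09412)/1.28464 + 331.4 = 282.2087, v = 745.0·(+0.29670)/1.28464 + 249.4 = 421.4656
M2: Pc = R·M2+t = (-0.10813, +0.06051, +1.31033); u = 671.4·(-0.10813)/1.31033 + 331.4 = 275.9939, v = 745.0·(+0.06051)/1.31033 + 249.4 = 283.8018
M3: Pc = R·M3+t = (-0.30968, +0.05870, +1.18376); u = 671.4·(-0.30968)/1.18376 + 331.4 = 155.7576, v = 745.0·(+0.05870)/1.18376 + 249.4 = 286.3419

c0=(159.98, 439.11) c1=(282.21, 421.47) c2=(275.99, 283.80) c3=(155.76, 286.34)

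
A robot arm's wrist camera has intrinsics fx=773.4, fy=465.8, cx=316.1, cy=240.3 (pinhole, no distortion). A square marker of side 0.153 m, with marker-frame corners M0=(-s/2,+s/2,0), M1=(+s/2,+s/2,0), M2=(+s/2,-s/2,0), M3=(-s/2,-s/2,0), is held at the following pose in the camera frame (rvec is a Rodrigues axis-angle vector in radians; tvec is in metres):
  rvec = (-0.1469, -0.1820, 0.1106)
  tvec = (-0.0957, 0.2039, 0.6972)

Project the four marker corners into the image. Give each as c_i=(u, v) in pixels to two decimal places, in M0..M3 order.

Intrinsics K: fx=773.4, fy=465.8, cx=316.1, cy=240.3
Marker side s = 0.153 m; corners in marker frame (Z=0):
  M0 = (-0.0765, +0.0765, 0)
  M1 = (+0.0765, +0.0765, 0)
  M2 = (+0.0765, -0.0765, 0)
  M3 = (-0.0765, -0.0765, 0)
rvec = (-0.1469, -0.1820, 0.1106), |rvec| = θ = 0.25872 rad = 14.824°
Rodrigues: sinθ=0.25584, 1−cosθ=0.03328; R = I + sinθ·[k]× + (1−cosθ)·[k]×²:
    [+0.97745 -0.09608 -0.18805]
    [+0.12266 +0.98319 +0.13526]
    [+0.17190 -0.15528 +0.97280]
t = (-0.0957, 0.2039, 0.6972) m
M0: Pc = R·M0+t = (-0.17782, +0.26973, +0.67217); u = 773.4·(-0.17782)/0.67217 + 316.1 = 111.4950, v = 465.8·(+0.26973)/0.67217 + 240.3 = 427.2171
M1: Pc = R·M1+t = (-0.02828, +0.28850, +0.69847); u = 773.4·(-0.02828)/0.69847 + 316.1 = 284.7917, v = 465.8·(+0.28850)/0.69847 + 240.3 = 432.6947
M2: Pc = R·M2+t = (-0.01358, +0.13807, +0.72223); u = 773.4·(-0.01358)/0.72223 + 316.1 = 301.5628, v = 465.8·(+0.13807)/0.72223 + 240.3 = 329.3479
M3: Pc = R·M3+t = (-0.16312, +0.11930, +0.69593); u = 773.4·(-0.16312)/0.69593 + 316.1 = 134.8158, v = 465.8·(+0.11930)/0.69593 + 240.3 = 320.1516

c0=(111.50, 427.22) c1=(284.79, 432.69) c2=(301.56, 329.35) c3=(134.82, 320.15)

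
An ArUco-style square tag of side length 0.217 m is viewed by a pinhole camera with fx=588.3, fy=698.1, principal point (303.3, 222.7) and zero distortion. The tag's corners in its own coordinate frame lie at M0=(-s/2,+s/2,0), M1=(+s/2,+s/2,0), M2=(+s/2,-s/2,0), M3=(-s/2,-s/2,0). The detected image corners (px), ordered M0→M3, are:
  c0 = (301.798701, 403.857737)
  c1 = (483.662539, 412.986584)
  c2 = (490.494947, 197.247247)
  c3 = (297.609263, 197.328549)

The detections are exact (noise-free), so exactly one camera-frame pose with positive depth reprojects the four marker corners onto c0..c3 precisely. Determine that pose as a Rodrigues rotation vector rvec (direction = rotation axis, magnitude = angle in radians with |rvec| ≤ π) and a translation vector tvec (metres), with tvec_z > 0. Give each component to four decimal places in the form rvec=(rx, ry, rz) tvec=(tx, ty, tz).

rvec=(0.1884, 0.1432, -0.0087) tvec=(0.1031, 0.0822, 0.6898)

Intrinsics K: fx=588.3, fy=698.1, cx=303.3, cy=222.7
Marker side s = 0.217 m; corners in marker frame (Z=0):
  M0 = (-0.1085, +0.1085, 0)
  M1 = (+0.1085, +0.1085, 0)
  M2 = (+0.1085, -0.1085, 0)
  M3 = (-0.1085, -0.1085, 0)
Detected image corners:
  c0 = (301.798701, 403.857737) px
  c1 = (483.662539, 412.986584) px
  c2 = (490.494947, 197.247247) px
  c3 = (297.609263, 197.328549) px
Planar DLT: solve 8×8 A·h = b for H (H[2,2]=1):
  H  [+781.38158 +100.54338 +391.26989]
  H  [-41.16301 +1054.14638 +305.89243]
  H  [-0.20680 +0.26961 +1.00000]
B = K⁻¹H; ‖b₁‖=1.449663, ‖b₂‖=1.449663; λ = 2/(‖b₁‖+‖b₂‖) = 0.689816, sign → tz>0 ⇒ λ=+0.689816
r₁ = λ·B[:,0] = (+0.98976,+0.00483,-0.14265); r₂ = λ·B[:,1] = (+0.02201,+0.98231,+0.18598)
r₃ = r₁×r₂ = (+0.14103,-0.18722,+0.97214); SVD([r₁ r₂ r₃]) → R = UVᵀ:
  R  [+0.98976 +0.02201 +0.14103]
  R  [+0.00483 +0.98231 -0.18722]
  R  [-0.14265 +0.18598 +0.97214]
t = (+0.10315, +0.08221, +0.68982) m
tr R = 2.944209; θ = arccos((tr R − 1)/2) = 0.236753 rad = 13.565°
axis k = ((R−Rᵀ)₃₂, (R−Rᵀ)₁₃, (R−Rᵀ)₂₁) / (2 sinθ) = (+0.795576, +0.604746, -0.036613)
rvec = θ·k = (+0.188355, +0.143176, -0.008668)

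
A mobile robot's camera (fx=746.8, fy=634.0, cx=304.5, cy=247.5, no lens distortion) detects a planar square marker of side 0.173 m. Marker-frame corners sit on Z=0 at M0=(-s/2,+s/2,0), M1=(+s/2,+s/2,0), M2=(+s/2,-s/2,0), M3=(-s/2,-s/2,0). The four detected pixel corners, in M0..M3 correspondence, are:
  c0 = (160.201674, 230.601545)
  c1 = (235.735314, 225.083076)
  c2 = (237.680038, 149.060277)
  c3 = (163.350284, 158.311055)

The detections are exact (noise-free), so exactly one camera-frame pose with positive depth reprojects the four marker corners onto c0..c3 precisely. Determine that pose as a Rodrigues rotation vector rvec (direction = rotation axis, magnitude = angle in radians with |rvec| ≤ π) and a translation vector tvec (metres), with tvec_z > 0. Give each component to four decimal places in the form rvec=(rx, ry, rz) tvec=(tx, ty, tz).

rvec=(-0.1486, 0.4539, -0.0264) tvec=(-0.2054, -0.1297, 1.4438)

Intrinsics K: fx=746.8, fy=634.0, cx=304.5, cy=247.5
Marker side s = 0.173 m; corners in marker frame (Z=0):
  M0 = (-0.0865, +0.0865, 0)
  M1 = (+0.0865, +0.0865, 0)
  M2 = (+0.0865, -0.0865, 0)
  M3 = (-0.0865, -0.0865, 0)
Detected image corners:
  c0 = (160.201674, 230.601545) px
  c1 = (235.735314, 225.083076) px
  c2 = (237.680038, 149.060277) px
  c3 = (163.350284, 158.311055) px
Planar DLT: solve 8×8 A·h = b for H (H[2,2]=1):
  H  [+373.08998 -35.35432 +198.27708]
  H  [-100.23861 +408.70115 +190.52950]
  H  [-0.30119 -0.10311 +1.00000]
B = K⁻¹H; ‖b₁‖=0.692627, ‖b₂‖=0.692627; λ = 2/(‖b₁‖+‖b₂‖) = 1.443778, sign → tz>0 ⇒ λ=+1.443778
r₁ = λ·B[:,0] = (+0.89860,-0.05851,-0.43486); r₂ = λ·B[:,1] = (-0.00765,+0.98883,-0.14886)
r₃ = r₁×r₂ = (+0.43871,+0.13710,+0.88811); SVD([r₁ r₂ r₃]) → R = UVᵀ:
  R  [+0.89860 -0.00765 +0.43871]
  R  [-0.05851 +0.98883 +0.13710]
  R  [-0.43486 -0.14886 +0.88811]
t = (-0.20536, -0.12974, +1.44378) m
tr R = 2.775537; θ = arccos((tr R − 1)/2) = 0.478323 rad = 27.406°
axis k = ((R−Rᵀ)₃₂, (R−Rᵀ)₁₃, (R−Rᵀ)₂₁) / (2 sinθ) = (-0.310627, +0.948925, -0.055245)
rvec = θ·k = (-0.148580, +0.453892, -0.026425)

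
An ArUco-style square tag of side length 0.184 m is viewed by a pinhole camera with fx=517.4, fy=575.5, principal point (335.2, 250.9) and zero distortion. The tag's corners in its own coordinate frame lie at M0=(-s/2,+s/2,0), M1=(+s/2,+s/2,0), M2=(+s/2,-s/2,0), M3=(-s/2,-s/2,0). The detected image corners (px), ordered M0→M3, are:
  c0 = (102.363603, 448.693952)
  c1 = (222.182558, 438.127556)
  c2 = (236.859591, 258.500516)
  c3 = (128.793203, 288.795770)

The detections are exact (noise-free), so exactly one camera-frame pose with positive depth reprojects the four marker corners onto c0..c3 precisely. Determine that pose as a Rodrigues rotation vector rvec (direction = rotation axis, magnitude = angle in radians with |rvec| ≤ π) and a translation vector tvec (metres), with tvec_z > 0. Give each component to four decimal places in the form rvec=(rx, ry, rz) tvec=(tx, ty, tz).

rvec=(-0.4300, 0.4996, -0.1095) tvec=(-0.1975, 0.1103, 0.6165)

Intrinsics K: fx=517.4, fy=575.5, cx=335.2, cy=250.9
Marker side s = 0.184 m; corners in marker frame (Z=0):
  M0 = (-0.0920, +0.0920, 0)
  M1 = (+0.0920, +0.0920, 0)
  M2 = (+0.0920, -0.0920, 0)
  M3 = (-0.0920, -0.0920, 0)
Detected image corners:
  c0 = (102.363603, 448.693952) px
  c1 = (222.182558, 438.127556) px
  c2 = (236.859591, 258.500516) px
  c3 = (128.793203, 288.795770) px
Planar DLT: solve 8×8 A·h = b for H (H[2,2]=1):
  H  [+493.92788 -232.76947 +169.45624]
  H  [-370.63448 +671.90467 +353.81693]
  H  [-0.71458 -0.68947 +1.00000]
B = K⁻¹H; ‖b₁‖=1.621941, ‖b₂‖=1.621941; λ = 2/(‖b₁‖+‖b₂‖) = 0.616545, sign → tz>0 ⇒ λ=+0.616545
r₁ = λ·B[:,0] = (+0.87400,-0.20499,-0.44057); r₂ = λ·B[:,1] = (-0.00198,+0.90515,-0.42509)
r₃ = r₁×r₂ = (+0.48592,+0.37240,+0.79070); SVD([r₁ r₂ r₃]) → R = UVᵀ:
  R  [+0.87400 -0.00198 +0.48592]
  R  [-0.20499 +0.90515 +0.37240]
  R  [-0.44057 -0.42509 +0.79070]
t = (-0.19750, +0.11026, +0.61655) m
tr R = 2.569846; θ = arccos((tr R − 1)/2) = 0.668224 rad = 38.286°
axis k = ((R−Rᵀ)₃₂, (R−Rᵀ)₁₃, (R−Rᵀ)₂₁) / (2 sinθ) = (-0.643555, +0.747661, -0.163830)
rvec = θ·k = (-0.430039, +0.499605, -0.109475)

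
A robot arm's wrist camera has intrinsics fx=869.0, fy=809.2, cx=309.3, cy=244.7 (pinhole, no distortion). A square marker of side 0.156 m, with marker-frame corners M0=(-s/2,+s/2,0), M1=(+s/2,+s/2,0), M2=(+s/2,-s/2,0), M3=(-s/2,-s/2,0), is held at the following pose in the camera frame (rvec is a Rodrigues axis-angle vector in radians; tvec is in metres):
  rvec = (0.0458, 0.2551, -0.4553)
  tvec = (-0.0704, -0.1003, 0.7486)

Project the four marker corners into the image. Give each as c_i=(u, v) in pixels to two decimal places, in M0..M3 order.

Intrinsics K: fx=869.0, fy=809.2, cx=309.3, cy=244.7
Marker side s = 0.156 m; corners in marker frame (Z=0):
  M0 = (-0.0780, +0.0780, 0)
  M1 = (+0.0780, +0.0780, 0)
  M2 = (+0.0780, -0.0780, 0)
  M3 = (-0.0780, -0.0780, 0)
rvec = (0.0458, 0.2551, -0.4553), |rvec| = θ = 0.52390 rad = 30.017°
Rodrigues: sinθ=0.50026, 1−cosθ=0.13413; R = I + sinθ·[k]× + (1−cosθ)·[k]×²:
    [+0.86690 +0.44047 +0.23340]
    [-0.42905 +0.89768 -0.10049]
    [-0.25378 -0.01302 +0.96717]
t = (-0.0704, -0.1003, 0.7486) m
M0: Pc = R·M0+t = (-0.10366, +0.00318, +0.76738); u = 869.0·(-0.10366)/0.76738 + 309.3 = 191.9106, v = 809.2·(+0.00318)/0.76738 + 244.7 = 248.0578
M1: Pc = R·M1+t = (+0.03157, -0.06375, +0.72779); u = 869.0·(+0.03157)/0.72779 + 309.3 = 347.0008, v = 809.2·(-0.06375)/0.72779 + 244.7 = 173.8223
M2: Pc = R·M2+t = (-0.03714, -0.20378, +0.72982); u = 869.0·(-0.03714)/0.72982 + 309.3 = 265.0795, v = 809.2·(-0.20378)/0.72982 + 244.7 = 18.7511
M3: Pc = R·M3+t = (-0.17237, -0.13685, +0.76941); u = 869.0·(-0.17237)/0.76941 + 309.3 = 114.6141, v = 809.2·(-0.13685)/0.76941 + 244.7 = 100.7698

c0=(191.91, 248.06) c1=(347.00, 173.82) c2=(265.08, 18.75) c3=(114.61, 100.77)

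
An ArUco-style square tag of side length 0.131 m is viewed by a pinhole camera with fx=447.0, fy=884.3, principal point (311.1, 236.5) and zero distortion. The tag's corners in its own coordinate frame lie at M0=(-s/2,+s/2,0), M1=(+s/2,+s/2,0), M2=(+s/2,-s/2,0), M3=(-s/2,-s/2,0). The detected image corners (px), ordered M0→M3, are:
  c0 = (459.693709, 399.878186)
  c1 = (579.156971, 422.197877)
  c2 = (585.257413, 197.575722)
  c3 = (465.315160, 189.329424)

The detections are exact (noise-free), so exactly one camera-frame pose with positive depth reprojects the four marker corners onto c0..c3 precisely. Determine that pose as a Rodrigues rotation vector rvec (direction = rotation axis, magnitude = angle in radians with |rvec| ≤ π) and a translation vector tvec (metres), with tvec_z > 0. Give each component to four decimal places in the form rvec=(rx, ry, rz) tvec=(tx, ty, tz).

rvec=(-0.0035, 0.2661, 0.0518) tvec=(0.2492, 0.0394, 0.5321)

Intrinsics K: fx=447.0, fy=884.3, cx=311.1, cy=236.5
Marker side s = 0.131 m; corners in marker frame (Z=0):
  M0 = (-0.0655, +0.0655, 0)
  M1 = (+0.0655, +0.0655, 0)
  M2 = (+0.0655, -0.0655, 0)
  M3 = (-0.0655, -0.0655, 0)
Detected image corners:
  c0 = (459.693709, 399.878186) px
  c1 = (579.156971, 422.197877) px
  c2 = (585.257413, 197.575722) px
  c3 = (465.315160, 189.329424) px
Planar DLT: solve 8×8 A·h = b for H (H[2,2]=1):
  H  [+655.62023 -41.36429 +520.41726]
  H  [-32.67874 +1661.13802 +302.04320]
  H  [-0.49419 +0.00635 +1.00000]
B = K⁻¹H; ‖b₁‖=1.879293, ‖b₂‖=1.879293; λ = 2/(‖b₁‖+‖b₂‖) = 0.532115, sign → tz>0 ⇒ λ=+0.532115
r₁ = λ·B[:,0] = (+0.96347,+0.05066,-0.26296); r₂ = λ·B[:,1] = (-0.05159,+0.99866,+0.00338)
r₃ = r₁×r₂ = (+0.26278,+0.01031,+0.96480); SVD([r₁ r₂ r₃]) → R = UVᵀ:
  R  [+0.96347 -0.05159 +0.26278]
  R  [+0.05066 +0.99866 +0.01031]
  R  [-0.26296 +0.00338 +0.96480]
t = (+0.24917, +0.03944, +0.53211) m
tr R = 2.926937; θ = arccos((tr R − 1)/2) = 0.271131 rad = 15.535°
axis k = ((R−Rᵀ)₃₂, (R−Rᵀ)₁₃, (R−Rᵀ)₂₁) / (2 sinθ) = (-0.012944, +0.981524, +0.190903)
rvec = θ·k = (-0.003509, +0.266122, +0.051760)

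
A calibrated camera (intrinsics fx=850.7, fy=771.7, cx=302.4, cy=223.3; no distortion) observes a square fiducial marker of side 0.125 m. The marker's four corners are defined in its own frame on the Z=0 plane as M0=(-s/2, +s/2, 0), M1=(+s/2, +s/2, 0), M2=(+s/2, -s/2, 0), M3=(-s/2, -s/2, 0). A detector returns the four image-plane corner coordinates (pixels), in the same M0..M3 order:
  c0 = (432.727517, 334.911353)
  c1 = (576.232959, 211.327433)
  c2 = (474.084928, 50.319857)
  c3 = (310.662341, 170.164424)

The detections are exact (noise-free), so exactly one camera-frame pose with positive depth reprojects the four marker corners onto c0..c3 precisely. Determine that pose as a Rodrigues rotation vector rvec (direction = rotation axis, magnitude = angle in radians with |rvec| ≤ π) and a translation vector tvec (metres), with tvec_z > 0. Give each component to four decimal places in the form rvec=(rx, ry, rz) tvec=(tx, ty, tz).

rvec=(0.1772, -0.3855, -0.6402) tvec=(0.0843, -0.0191, 0.4748)

Intrinsics K: fx=850.7, fy=771.7, cx=302.4, cy=223.3
Marker side s = 0.125 m; corners in marker frame (Z=0):
  M0 = (-0.0625, +0.0625, 0)
  M1 = (+0.0625, +0.0625, 0)
  M2 = (+0.0625, -0.0625, 0)
  M3 = (-0.0625, -0.0625, 0)
Detected image corners:
  c0 = (432.727517, 334.911353) px
  c1 = (576.232959, 211.327433) px
  c2 = (474.084928, 50.319857) px
  c3 = (310.662341, 170.164424) px
Planar DLT: solve 8×8 A·h = b for H (H[2,2]=1):
  H  [+1503.14009 +1156.02114 +453.45257]
  H  [-855.28380 +1414.54075 +192.29667]
  H  [+0.62070 +0.58484 +1.00000]
B = K⁻¹H; ‖b₁‖=2.105958, ‖b₂‖=2.105958; λ = 2/(‖b₁‖+‖b₂‖) = 0.474843, sign → tz>0 ⇒ λ=+0.474843
r₁ = λ·B[:,0] = (+0.73425,-0.61156,+0.29474); r₂ = λ·B[:,1] = (+0.54655,+0.79004,+0.27771)
r₃ = r₁×r₂ = (-0.40269,-0.04282,+0.91433); SVD([r₁ r₂ r₃]) → R = UVᵀ:
  R  [+0.73425 +0.54655 -0.40269]
  R  [-0.61156 +0.79004 -0.04282]
  R  [+0.29474 +0.27771 +0.91433]
t = (+0.08431, -0.01908, +0.47484) m
tr R = 2.438625; θ = arccos((tr R − 1)/2) = 0.767984 rad = 44.002°
axis k = ((R−Rᵀ)₃₂, (R−Rᵀ)₁₃, (R−Rᵀ)₂₁) / (2 sinθ) = (+0.230700, -0.501971, -0.833548)
rvec = θ·k = (+0.177174, -0.385506, -0.640152)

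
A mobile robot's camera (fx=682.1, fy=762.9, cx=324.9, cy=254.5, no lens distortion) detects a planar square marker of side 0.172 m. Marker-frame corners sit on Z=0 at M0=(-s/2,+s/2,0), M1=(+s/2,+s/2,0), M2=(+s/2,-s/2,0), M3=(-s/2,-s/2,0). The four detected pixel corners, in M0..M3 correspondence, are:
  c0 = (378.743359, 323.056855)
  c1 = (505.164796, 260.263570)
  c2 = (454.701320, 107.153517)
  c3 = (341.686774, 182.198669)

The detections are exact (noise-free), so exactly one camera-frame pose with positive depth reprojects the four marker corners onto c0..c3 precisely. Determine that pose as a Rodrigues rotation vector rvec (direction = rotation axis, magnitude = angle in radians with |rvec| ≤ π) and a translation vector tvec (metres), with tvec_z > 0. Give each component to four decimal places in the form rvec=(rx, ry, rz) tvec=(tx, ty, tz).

rvec=(-0.2377, 0.6440, -0.3589) tvec=(0.1070, -0.0388, 0.8022)

Intrinsics K: fx=682.1, fy=762.9, cx=324.9, cy=254.5
Marker side s = 0.172 m; corners in marker frame (Z=0):
  M0 = (-0.0860, +0.0860, 0)
  M1 = (+0.0860, +0.0860, 0)
  M2 = (+0.0860, -0.0860, 0)
  M3 = (-0.0860, -0.0860, 0)
Detected image corners:
  c0 = (378.743359, 323.056855) px
  c1 = (505.164796, 260.263570) px
  c2 = (454.701320, 107.153517) px
  c3 = (341.686774, 182.198669) px
Planar DLT: solve 8×8 A·h = b for H (H[2,2]=1):
  H  [+411.40786 +82.19594 +415.84134]
  H  [-549.05095 +764.22217 +217.60935]
  H  [-0.67434 -0.40460 +1.00000]
B = K⁻¹H; ‖b₁‖=1.246561, ‖b₂‖=1.246561; λ = 2/(‖b₁‖+‖b₂‖) = 0.802207, sign → tz>0 ⇒ λ=+0.802207
r₁ = λ·B[:,0] = (+0.74152,-0.39688,-0.54096); r₂ = λ·B[:,1] = (+0.25127,+0.91187,-0.32457)
r₃ = r₁×r₂ = (+0.62210,+0.10475,+0.77590); SVD([r₁ r₂ r₃]) → R = UVᵀ:
  R  [+0.74152 +0.25127 +0.62210]
  R  [-0.39688 +0.91187 +0.10475]
  R  [-0.54096 -0.32457 +0.77590]
t = (+0.10695, -0.03879, +0.80221) m
tr R = 2.429292; θ = arccos((tr R − 1)/2) = 0.774678 rad = 44.386°
axis k = ((R−Rᵀ)₃₂, (R−Rᵀ)₁₃, (R−Rᵀ)₂₁) / (2 sinθ) = (-0.306887, +0.831366, -0.463305)
rvec = θ·k = (-0.237738, +0.644041, -0.358912)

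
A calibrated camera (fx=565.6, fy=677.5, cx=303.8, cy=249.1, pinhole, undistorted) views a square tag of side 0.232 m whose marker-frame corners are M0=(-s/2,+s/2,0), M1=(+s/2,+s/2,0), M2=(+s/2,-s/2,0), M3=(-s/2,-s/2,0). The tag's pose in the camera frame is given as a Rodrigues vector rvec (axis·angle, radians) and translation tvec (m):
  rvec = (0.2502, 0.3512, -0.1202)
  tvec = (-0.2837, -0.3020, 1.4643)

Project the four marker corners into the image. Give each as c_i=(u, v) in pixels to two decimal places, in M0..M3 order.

c0=(165.88, 168.60) c1=(242.49, 156.11) c2=(225.26, 44.49) c3=(146.96, 63.61)

Intrinsics K: fx=565.6, fy=677.5, cx=303.8, cy=249.1
Marker side s = 0.232 m; corners in marker frame (Z=0):
  M0 = (-0.1160, +0.1160, 0)
  M1 = (+0.1160, +0.1160, 0)
  M2 = (+0.1160, -0.1160, 0)
  M3 = (-0.1160, -0.1160, 0)
rvec = (0.2502, 0.3512, -0.1202), |rvec| = θ = 0.44765 rad = 25.648°
Rodrigues: sinθ=0.43285, 1−cosθ=0.09853; R = I + sinθ·[k]× + (1−cosθ)·[k]×²:
    [+0.93225 +0.15943 +0.32480]
    [-0.07302 +0.96211 -0.26268]
    [-0.35438 +0.22117 +0.90857]
t = (-0.2837, -0.3020, 1.4643) m
M0: Pc = R·M0+t = (-0.37335, -0.18192, +1.53106); u = 565.6·(-0.37335)/1.53106 + 303.8 = 165.8796, v = 677.5·(-0.18192)/1.53106 + 249.1 = 168.5979
M1: Pc = R·M1+t = (-0.15707, -0.19886, +1.44885); u = 565.6·(-0.15707)/1.44885 + 303.8 = 242.4851, v = 677.5·(-0.19886)/1.44885 + 249.1 = 156.1082
M2: Pc = R·M2+t = (-0.19405, -0.42208, +1.39754); u = 565.6·(-0.19405)/1.39754 + 303.8 = 225.2643, v = 677.5·(-0.42208)/1.39754 + 249.1 = 44.4856
M3: Pc = R·M3+t = (-0.41033, -0.40514, +1.47975); u = 565.6·(-0.41033)/1.47975 + 303.8 = 146.9592, v = 677.5·(-0.40514)/1.47975 + 249.1 = 63.6101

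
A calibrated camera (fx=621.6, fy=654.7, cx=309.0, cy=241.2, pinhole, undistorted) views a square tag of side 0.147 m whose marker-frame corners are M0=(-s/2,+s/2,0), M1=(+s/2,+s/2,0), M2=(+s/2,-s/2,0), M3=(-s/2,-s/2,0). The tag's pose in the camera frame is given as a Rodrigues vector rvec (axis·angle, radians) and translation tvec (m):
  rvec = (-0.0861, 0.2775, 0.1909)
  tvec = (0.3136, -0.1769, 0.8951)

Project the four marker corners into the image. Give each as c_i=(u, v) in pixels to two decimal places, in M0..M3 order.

Intrinsics K: fx=621.6, fy=654.7, cx=309.0, cy=241.2
Marker side s = 0.147 m; corners in marker frame (Z=0):
  M0 = (-0.0735, +0.0735, 0)
  M1 = (+0.0735, +0.0735, 0)
  M2 = (+0.0735, -0.0735, 0)
  M3 = (-0.0735, -0.0735, 0)
rvec = (-0.0861, 0.2775, 0.1909), |rvec| = θ = 0.34765 rad = 19.919°
Rodrigues: sinθ=0.34069, 1−cosθ=0.05982; R = I + sinθ·[k]× + (1−cosθ)·[k]×²:
    [+0.94384 -0.19890 +0.26381]
    [+0.17525 +0.97829 +0.11060]
    [-0.28008 -0.05815 +0.95821]
t = (0.3136, -0.1769, 0.8951) m
M0: Pc = R·M0+t = (+0.22961, -0.11788, +0.91141); u = 621.6·(+0.22961)/0.91141 + 309.0 = 465.5970, v = 654.7·(-0.11788)/0.91141 + 241.2 = 156.5250
M1: Pc = R·M1+t = (+0.36835, -0.09211, +0.87024); u = 621.6·(+0.36835)/0.87024 + 309.0 = 572.1094, v = 654.7·(-0.09211)/0.87024 + 241.2 = 171.9002
M2: Pc = R·M2+t = (+0.39759, -0.23592, +0.87879); u = 621.6·(+0.39759)/0.87879 + 309.0 = 590.2317, v = 654.7·(-0.23592)/0.87879 + 241.2 = 65.4363
M3: Pc = R·M3+t = (+0.25885, -0.26169, +0.91996); u = 621.6·(+0.25885)/0.91996 + 309.0 = 483.8980, v = 654.7·(-0.26169)/0.91996 + 241.2 = 54.9686

c0=(465.60, 156.53) c1=(572.11, 171.90) c2=(590.23, 65.44) c3=(483.90, 54.97)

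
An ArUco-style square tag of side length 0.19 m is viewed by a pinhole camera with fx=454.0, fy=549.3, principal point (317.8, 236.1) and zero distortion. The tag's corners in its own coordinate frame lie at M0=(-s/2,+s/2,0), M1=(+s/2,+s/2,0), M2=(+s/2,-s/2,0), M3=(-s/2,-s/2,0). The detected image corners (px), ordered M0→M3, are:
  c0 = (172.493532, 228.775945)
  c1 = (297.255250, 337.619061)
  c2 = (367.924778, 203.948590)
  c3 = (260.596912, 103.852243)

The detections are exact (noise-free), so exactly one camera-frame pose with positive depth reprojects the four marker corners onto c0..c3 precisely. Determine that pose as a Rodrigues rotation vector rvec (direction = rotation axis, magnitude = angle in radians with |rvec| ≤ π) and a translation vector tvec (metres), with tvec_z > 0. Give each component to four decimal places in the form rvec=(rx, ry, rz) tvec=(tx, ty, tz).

rvec=(-0.3646, -0.2375, 0.6114) tvec=(-0.0526, -0.0227, 0.6014)

Intrinsics K: fx=454.0, fy=549.3, cx=317.8, cy=236.1
Marker side s = 0.19 m; corners in marker frame (Z=0):
  M0 = (-0.0950, +0.0950, 0)
  M1 = (+0.0950, +0.0950, 0)
  M2 = (+0.0950, -0.0950, 0)
  M3 = (-0.0950, -0.0950, 0)
Detected image corners:
  c0 = (172.493532, 228.775945) px
  c1 = (297.255250, 337.619061) px
  c2 = (367.924778, 203.948590) px
  c3 = (260.596912, 103.852243) px
Planar DLT: solve 8×8 A·h = b for H (H[2,2]=1):
  H  [+657.87098 -599.91800 +278.08340]
  H  [+588.19250 +535.33465 +215.36193]
  H  [+0.18215 -0.66610 +1.00000]
B = K⁻¹H; ‖b₁‖=1.662756, ‖b₂‖=1.662756; λ = 2/(‖b₁‖+‖b₂‖) = 0.601411, sign → tz>0 ⇒ λ=+0.601411
r₁ = λ·B[:,0] = (+0.79480,+0.59691,+0.10955); r₂ = λ·B[:,1] = (-0.51429,+0.75831,-0.40060)
r₃ = r₁×r₂ = (-0.32219,+0.26205,+0.90968); SVD([r₁ r₂ r₃]) → R = UVᵀ:
  R  [+0.79480 -0.51429 -0.32219]
  R  [+0.59691 +0.75831 +0.26205]
  R  [+0.10955 -0.40060 +0.90968]
t = (-0.05261, -0.02271, +0.60141) m
tr R = 2.462783; θ = arccos((tr R − 1)/2) = 0.750436 rad = 42.997°
axis k = ((R−Rᵀ)₃₂, (R−Rᵀ)₁₃, (R−Rᵀ)₂₁) / (2 sinθ) = (-0.485846, -0.316541, +0.814712)
rvec = θ·k = (-0.364596, -0.237544, +0.611389)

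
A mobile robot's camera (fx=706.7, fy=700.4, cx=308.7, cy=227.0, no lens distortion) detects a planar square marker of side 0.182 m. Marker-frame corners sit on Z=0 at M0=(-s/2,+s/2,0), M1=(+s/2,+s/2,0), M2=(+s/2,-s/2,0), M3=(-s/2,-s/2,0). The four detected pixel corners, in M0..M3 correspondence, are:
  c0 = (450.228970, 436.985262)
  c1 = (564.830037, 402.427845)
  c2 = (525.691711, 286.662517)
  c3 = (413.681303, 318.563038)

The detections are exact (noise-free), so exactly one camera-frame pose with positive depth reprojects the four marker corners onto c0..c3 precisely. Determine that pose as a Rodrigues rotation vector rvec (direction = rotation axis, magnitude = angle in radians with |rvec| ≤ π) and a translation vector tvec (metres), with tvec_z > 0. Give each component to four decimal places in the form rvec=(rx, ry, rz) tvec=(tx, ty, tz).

Intrinsics K: fx=706.7, fy=700.4, cx=308.7, cy=227.0
Marker side s = 0.182 m; corners in marker frame (Z=0):
  M0 = (-0.0910, +0.0910, 0)
  M1 = (+0.0910, +0.0910, 0)
  M2 = (+0.0910, -0.0910, 0)
  M3 = (-0.0910, -0.0910, 0)
Detected image corners:
  c0 = (450.228970, 436.985262) px
  c1 = (564.830037, 402.427845) px
  c2 = (525.691711, 286.662517) px
  c3 = (413.681303, 318.563038) px
Planar DLT: solve 8×8 A·h = b for H (H[2,2]=1):
  H  [+662.19086 +133.32860 +488.76414]
  H  [-153.10783 +588.13813 +360.22272]
  H  [+0.08131 -0.15279 +1.00000]
B = K⁻¹H; ‖b₁‖=0.937718, ‖b₂‖=0.937718; λ = 2/(‖b₁‖+‖b₂‖) = 1.066419, sign → tz>0 ⇒ λ=+1.066419
r₁ = λ·B[:,0] = (+0.96138,-0.26122,+0.08672); r₂ = λ·B[:,1] = (+0.27237,+0.94830,-0.16293)
r₃ = r₁×r₂ = (-0.03967,+0.18026,+0.98282); SVD([r₁ r₂ r₃]) → R = UVᵀ:
  R  [+0.96138 +0.27237 -0.03967]
  R  [-0.26122 +0.94830 +0.18026]
  R  [+0.08672 -0.16293 +0.98282]
t = (+0.27172, +0.20284, +1.06642) m
tr R = 2.892492; θ = arccos((tr R − 1)/2) = 0.329371 rad = 18.872°
axis k = ((R−Rᵀ)₃₂, (R−Rᵀ)₁₃, (R−Rᵀ)₂₁) / (2 sinθ) = (-0.530523, -0.195371, -0.824849)
rvec = θ·k = (-0.174739, -0.064349, -0.271681)

rvec=(-0.1747, -0.0643, -0.2717) tvec=(0.2717, 0.2028, 1.0664)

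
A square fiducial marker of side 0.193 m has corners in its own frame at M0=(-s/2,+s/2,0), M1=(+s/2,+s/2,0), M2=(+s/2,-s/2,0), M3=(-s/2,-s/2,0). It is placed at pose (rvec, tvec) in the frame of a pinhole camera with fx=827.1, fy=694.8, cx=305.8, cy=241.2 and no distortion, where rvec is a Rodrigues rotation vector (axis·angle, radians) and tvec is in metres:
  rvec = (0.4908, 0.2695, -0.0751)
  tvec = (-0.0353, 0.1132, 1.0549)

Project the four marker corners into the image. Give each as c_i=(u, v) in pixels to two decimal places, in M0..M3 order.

Intrinsics K: fx=827.1, fy=694.8, cx=305.8, cy=241.2
Marker side s = 0.193 m; corners in marker frame (Z=0):
  M0 = (-0.0965, +0.0965, 0)
  M1 = (+0.0965, +0.0965, 0)
  M2 = (+0.0965, -0.0965, 0)
  M3 = (-0.0965, -0.0965, 0)
rvec = (0.4908, 0.2695, -0.0751), |rvec| = θ = 0.56494 rad = 32.369°
Rodrigues: sinθ=0.53536, 1−cosθ=0.15538; R = I + sinθ·[k]× + (1−cosθ)·[k]×²:
    [+0.96189 +0.13556 +0.23745]
    [-0.00677 +0.87998 -0.47496]
    [-0.27334 +0.45525 +0.84737]
t = (-0.0353, 0.1132, 1.0549) m
M0: Pc = R·M0+t = (-0.11504, +0.19877, +1.12521); u = 827.1·(-0.11504)/1.12521 + 305.8 = 221.2376, v = 694.8·(+0.19877)/1.12521 + 241.2 = 363.9387
M1: Pc = R·M1+t = (+0.07060, +0.19746, +1.07245); u = 827.1·(+0.07060)/1.07245 + 305.8 = 360.2519, v = 694.8·(+0.19746)/1.07245 + 241.2 = 369.1293
M2: Pc = R·M2+t = (+0.04444, +0.02763, +0.98459); u = 827.1·(+0.04444)/0.98459 + 305.8 = 343.1324, v = 694.8·(+0.02763)/0.98459 + 241.2 = 260.6965
M3: Pc = R·M3+t = (-0.14120, +0.02894, +1.03735); u = 827.1·(-0.14120)/1.03735 + 305.8 = 193.2141, v = 694.8·(+0.02894)/1.03735 + 241.2 = 260.5806

c0=(221.24, 363.94) c1=(360.25, 369.13) c2=(343.13, 260.70) c3=(193.21, 260.58)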